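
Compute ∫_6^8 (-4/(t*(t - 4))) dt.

Factor the denominator: t**2 - 4*t = t(t - 4).
Partial fractions: -4/(t*(t - 4)) = 1/t - 1/(t - 4).
An antiderivative is F(t) = log(t) - log(t - 4).
Then F(8) - F(6) = (log(2)) - (log(3)) = log(2/3).

log(2/3)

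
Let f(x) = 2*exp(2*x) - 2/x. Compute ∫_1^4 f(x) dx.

-exp(2) - log(16) + exp(8)

An antiderivative is F(x) = exp(2*x) - 2*log(x).
Then F(4) - F(1) = (-log(16) + exp(8)) - (exp(2)) = -exp(2) - log(16) + exp(8).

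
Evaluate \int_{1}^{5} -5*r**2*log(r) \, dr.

Integrate by parts once (u = ln r, dv = -5*r**2 dr).
An antiderivative is F(r) = -5*r**3*(3*log(r) - 1)/9.
Then F(5) - F(1) = (625/9 - 625*log(5)/3) - (5/9) = 620/9 - 625*log(5)/3.

620/9 - 625*log(5)/3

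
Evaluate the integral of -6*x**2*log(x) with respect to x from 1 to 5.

248/3 - 250*log(5)

Integrate by parts once (u = ln x, dv = -6*x**2 dx).
An antiderivative is F(x) = -2*x**3*(3*log(x) - 1)/3.
Then F(5) - F(1) = (250/3 - 250*log(5)) - (2/3) = 248/3 - 250*log(5).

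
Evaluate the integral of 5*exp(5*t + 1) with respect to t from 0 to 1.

-exp(1) + exp(6)

Let u = 5*t + 1, so du = 5 dt. When t = 0, u = 1; when t = 1, u = 6.
The integral becomes ∫ exp(u) du from 1 to 6, with antiderivative exp(u).
Back in t: F(t) = exp(5*t + 1).
Then F(1) - F(0) = (exp(6)) - (exp(1)) = -exp(1) + exp(6).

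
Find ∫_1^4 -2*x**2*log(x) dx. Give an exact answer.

Integrate by parts once (u = ln x, dv = -2*x**2 dx).
An antiderivative is F(x) = -2*x**3*(3*log(x) - 1)/9.
Then F(4) - F(1) = (128/9 - 256*log(2)/3) - (2/9) = 14 - 256*log(2)/3.

14 - 256*log(2)/3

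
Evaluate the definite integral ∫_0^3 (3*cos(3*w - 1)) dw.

Let u = 3*w - 1, so du = 3 dw. When w = 0, u = -1; when w = 3, u = 8.
The integral becomes ∫ cos(u) du from -1 to 8, with antiderivative sin(u).
Back in w: F(w) = sin(3*w - 1).
Then F(3) - F(0) = (sin(8)) - (-sin(1)) = sin(1) + sin(8).

sin(1) + sin(8)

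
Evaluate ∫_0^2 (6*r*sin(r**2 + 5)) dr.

Let u = r**2 + 5, so du = 2*r dr. When r = 0, u = 5; when r = 2, u = 9.
The integral becomes 3·∫ sin(u) du from 5 to 9, with antiderivative -3*cos(u).
Back in r: F(r) = -3*cos(r**2 + 5).
Then F(2) - F(0) = (-3*cos(9)) - (-3*cos(5)) = 3*cos(5) - 3*cos(9).

3*cos(5) - 3*cos(9)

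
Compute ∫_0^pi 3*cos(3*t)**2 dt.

3*pi/2

Use the identity cos^2(3*t) = (1 + cos(6*t))/2.
An antiderivative is F(t) = 3*t/2 + sin(6*t)/4.
Then F(pi) - F(0) = (3*pi/2) - (0) = 3*pi/2.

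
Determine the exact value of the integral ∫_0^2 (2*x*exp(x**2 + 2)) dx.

-exp(2) + exp(6)

Let u = x**2 + 2, so du = 2*x dx. When x = 0, u = 2; when x = 2, u = 6.
The integral becomes ∫ exp(u) du from 2 to 6, with antiderivative exp(u).
Back in x: F(x) = exp(x**2 + 2).
Then F(2) - F(0) = (exp(6)) - (exp(2)) = -exp(2) + exp(6).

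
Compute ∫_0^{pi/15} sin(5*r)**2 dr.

-sqrt(3)/40 + pi/30

Use the identity sin^2(5*r) = (1 - cos(10*r))/2.
An antiderivative is F(r) = r/2 - sin(10*r)/20.
Then F(pi/15) - F(0) = (-sqrt(3)/40 + pi/30) - (0) = -sqrt(3)/40 + pi/30.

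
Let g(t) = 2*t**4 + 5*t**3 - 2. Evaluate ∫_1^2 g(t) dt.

583/20

By the power rule, an antiderivative is F(t) = 2*t**5/5 + 5*t**4/4 - 2*t.
Then F(2) - F(1) = (144/5) - (-7/20) = 583/20.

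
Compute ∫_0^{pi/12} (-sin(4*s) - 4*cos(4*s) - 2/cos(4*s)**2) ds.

An antiderivative is F(s) = -sin(4*s) + cos(4*s)/4 - tan(4*s)/2.
Then F(pi/12) - F(0) = (1/8 - sqrt(3)) - (1/4) = -sqrt(3) - 1/8.

-sqrt(3) - 1/8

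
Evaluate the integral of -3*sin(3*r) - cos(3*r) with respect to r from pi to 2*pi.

An antiderivative is F(r) = -sin(3*r)/3 + cos(3*r).
Then F(2*pi) - F(pi) = (1) - (-1) = 2.

2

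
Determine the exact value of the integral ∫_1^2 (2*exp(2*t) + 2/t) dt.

-exp(2) + log(4) + exp(4)

An antiderivative is F(t) = exp(2*t) + 2*log(t).
Then F(2) - F(1) = (log(4) + exp(4)) - (exp(2)) = -exp(2) + log(4) + exp(4).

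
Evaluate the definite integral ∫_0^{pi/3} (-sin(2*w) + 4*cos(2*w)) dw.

-3/4 + sqrt(3)

An antiderivative is F(w) = 2*sin(2*w) + cos(2*w)/2.
Then F(pi/3) - F(0) = (-1/4 + sqrt(3)) - (1/2) = -3/4 + sqrt(3).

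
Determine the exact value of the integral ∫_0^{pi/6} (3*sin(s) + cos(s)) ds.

7/2 - 3*sqrt(3)/2

An antiderivative is F(s) = sin(s) - 3*cos(s).
Then F(pi/6) - F(0) = (1/2 - 3*sqrt(3)/2) - (-3) = 7/2 - 3*sqrt(3)/2.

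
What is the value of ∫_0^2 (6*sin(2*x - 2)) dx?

Let u = 2*x - 2, so du = 2 dx. When x = 0, u = -2; when x = 2, u = 2.
The integral becomes 3·∫ sin(u) du from -2 to 2, with antiderivative -3*cos(u).
Back in x: F(x) = -3*cos(2*x - 2).
Then F(2) - F(0) = (-3*cos(2)) - (-3*cos(2)) = 0.

0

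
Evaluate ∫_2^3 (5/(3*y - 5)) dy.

An antiderivative is F(y) = 5*log(3*y - 5)/3.
Then F(3) - F(2) = (10*log(2)/3) - (0) = 10*log(2)/3.

10*log(2)/3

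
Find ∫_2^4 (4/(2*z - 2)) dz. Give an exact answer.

log(9)

An antiderivative is F(z) = 2*log(2*z - 2).
Then F(4) - F(2) = (log(36)) - (log(4)) = log(9).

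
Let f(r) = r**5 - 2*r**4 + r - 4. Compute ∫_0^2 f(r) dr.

By the power rule, an antiderivative is F(r) = r**6/6 - 2*r**5/5 + r**2/2 - 4*r.
Then F(2) - F(0) = (-122/15) - (0) = -122/15.

-122/15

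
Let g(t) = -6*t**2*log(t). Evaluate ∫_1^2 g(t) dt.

14/3 - 16*log(2)

Integrate by parts once (u = ln t, dv = -6*t**2 dt).
An antiderivative is F(t) = -2*t**3*(3*log(t) - 1)/3.
Then F(2) - F(1) = (16/3 - 16*log(2)) - (2/3) = 14/3 - 16*log(2).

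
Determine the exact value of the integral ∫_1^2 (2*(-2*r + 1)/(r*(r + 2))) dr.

Factor the denominator: r**2 + 2*r = (r + 2)r.
Partial fractions: 2*(-2*r + 1)/(r*(r + 2)) = -5/(r + 2) + 1/r.
An antiderivative is F(r) = log(r) - 5*log(r + 2).
Then F(2) - F(1) = (-9*log(2)) - (-5*log(3)) = -9*log(2) + 5*log(3).

-9*log(2) + 5*log(3)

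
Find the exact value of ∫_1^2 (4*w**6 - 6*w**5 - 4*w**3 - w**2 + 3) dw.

By the power rule, an antiderivative is F(w) = 4*w**7/7 - w**6 - w**4 - w**3/3 + 3*w.
Then F(2) - F(1) = (-74/21) - (26/21) = -100/21.

-100/21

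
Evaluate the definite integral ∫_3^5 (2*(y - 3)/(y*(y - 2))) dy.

Factor the denominator: y**2 - 2*y = y(y - 2).
Partial fractions: 2*(y - 3)/(y*(y - 2)) = 3/y - 1/(y - 2).
An antiderivative is F(y) = 3*log(y) - log(y - 2).
Then F(5) - F(3) = (-log(3) + 3*log(5)) - (log(27)) = -4*log(3) + 3*log(5).

-4*log(3) + 3*log(5)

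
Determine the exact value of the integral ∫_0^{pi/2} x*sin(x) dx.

Integrate by parts once (u = x, dv = sin(x) dx).
An antiderivative is F(x) = -x*cos(x) + sin(x).
Then F(pi/2) - F(0) = (1) - (0) = 1.

1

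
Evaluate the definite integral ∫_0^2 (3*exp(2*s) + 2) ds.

An antiderivative is F(s) = 3*exp(2*s)/2 + 2*s.
Then F(2) - F(0) = (4 + 3*exp(4)/2) - (3/2) = 5/2 + 3*exp(4)/2.

5/2 + 3*exp(4)/2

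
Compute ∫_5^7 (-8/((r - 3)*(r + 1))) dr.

Factor the denominator: r**2 - 2*r - 3 = (r + 1)(r - 3).
Partial fractions: -8/((r - 3)*(r + 1)) = 2/(r + 1) - 2/(r - 3).
An antiderivative is F(r) = -2*log(r - 3) + 2*log(r + 1).
Then F(7) - F(5) = (log(4)) - (log(9)) = log(4/9).

log(4/9)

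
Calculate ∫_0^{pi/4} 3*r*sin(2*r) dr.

3/4

Integrate by parts once (u = r, dv = 3*sin(2*r) dr).
An antiderivative is F(r) = -3*r*cos(2*r)/2 + 3*sin(2*r)/4.
Then F(pi/4) - F(0) = (3/4) - (0) = 3/4.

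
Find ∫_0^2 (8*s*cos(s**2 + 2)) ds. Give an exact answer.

-4*sin(2) + 4*sin(6)

Let u = s**2 + 2, so du = 2*s ds. When s = 0, u = 2; when s = 2, u = 6.
The integral becomes 4·∫ cos(u) du from 2 to 6, with antiderivative 4*sin(u).
Back in s: F(s) = 4*sin(s**2 + 2).
Then F(2) - F(0) = (4*sin(6)) - (4*sin(2)) = -4*sin(2) + 4*sin(6).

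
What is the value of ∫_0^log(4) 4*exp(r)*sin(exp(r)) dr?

Let u = exp(r), so du = exp(r) dr. When r = 0, u = 1; when r = log(4), u = 4.
The integral becomes 4·∫ sin(u) du from 1 to 4, with antiderivative -4*cos(u).
Back in r: F(r) = -4*cos(exp(r)).
Then F(log(4)) - F(0) = (-4*cos(4)) - (-4*cos(1)) = 4*cos(1) - 4*cos(4).

4*cos(1) - 4*cos(4)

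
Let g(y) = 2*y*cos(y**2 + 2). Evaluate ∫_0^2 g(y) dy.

Let u = y**2 + 2, so du = 2*y dy. When y = 0, u = 2; when y = 2, u = 6.
The integral becomes ∫ cos(u) du from 2 to 6, with antiderivative sin(u).
Back in y: F(y) = sin(y**2 + 2).
Then F(2) - F(0) = (sin(6)) - (sin(2)) = -sin(2) + sin(6).

-sin(2) + sin(6)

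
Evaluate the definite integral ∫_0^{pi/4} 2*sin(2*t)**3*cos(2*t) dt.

Let u = sin(2*t), so du = 2*cos(2*t) dt. When t = 0, u = 0; when t = pi/4, u = 1.
The integral becomes ∫ u**3 du from 0 to 1, with antiderivative u**4/4.
Back in t: F(t) = sin(2*t)**4/4.
Then F(pi/4) - F(0) = (1/4) - (0) = 1/4.

1/4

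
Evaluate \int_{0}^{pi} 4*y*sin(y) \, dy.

Integrate by parts once (u = y, dv = 4*sin(y) dy).
An antiderivative is F(y) = -4*y*cos(y) + 4*sin(y).
Then F(pi) - F(0) = (4*pi) - (0) = 4*pi.

4*pi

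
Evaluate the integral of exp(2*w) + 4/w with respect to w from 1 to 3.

-exp(2)/2 + log(81) + exp(6)/2

An antiderivative is F(w) = exp(2*w)/2 + 4*log(w).
Then F(3) - F(1) = (log(81) + exp(6)/2) - (exp(2)/2) = -exp(2)/2 + log(81) + exp(6)/2.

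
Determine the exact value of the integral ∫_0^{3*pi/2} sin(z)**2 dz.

Use the identity sin^2(z) = (1 - cos(2*z))/2.
An antiderivative is F(z) = z/2 - sin(2*z)/4.
Then F(3*pi/2) - F(0) = (3*pi/4) - (0) = 3*pi/4.

3*pi/4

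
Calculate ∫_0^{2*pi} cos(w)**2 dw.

Use the identity cos^2(w) = (1 + cos(2*w))/2.
An antiderivative is F(w) = w/2 + sin(2*w)/4.
Then F(2*pi) - F(0) = (pi) - (0) = pi.

pi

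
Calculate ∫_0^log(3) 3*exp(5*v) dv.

726/5

Let u = exp(v), so du = exp(v) dv. When v = 0, u = 1; when v = log(3), u = 3.
The integral becomes 3·∫ u**4 du from 1 to 3, with antiderivative 3*u**5/5.
Back in v: F(v) = 3*exp(5*v)/5.
Then F(log(3)) - F(0) = (729/5) - (3/5) = 726/5.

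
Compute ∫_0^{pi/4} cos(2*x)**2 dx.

Use the identity cos^2(2*x) = (1 + cos(4*x))/2.
An antiderivative is F(x) = x/2 + sin(4*x)/8.
Then F(pi/4) - F(0) = (pi/8) - (0) = pi/8.

pi/8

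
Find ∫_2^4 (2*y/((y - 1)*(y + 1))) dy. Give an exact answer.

log(5)

Factor the denominator: y**2 - 1 = (y + 1)(y - 1).
Partial fractions: 2*y/((y - 1)*(y + 1)) = 1/(y + 1) + 1/(y - 1).
An antiderivative is F(y) = log(y - 1) + log(y + 1).
Then F(4) - F(2) = (log(15)) - (log(3)) = log(5).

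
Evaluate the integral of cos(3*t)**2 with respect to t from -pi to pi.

Use the identity cos^2(3*t) = (1 + cos(6*t))/2.
An antiderivative is F(t) = t/2 + sin(6*t)/12.
Then F(pi) - F(-pi) = (pi/2) - (-pi/2) = pi.

pi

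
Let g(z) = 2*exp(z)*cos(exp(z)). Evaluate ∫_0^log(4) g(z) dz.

-2*sin(1) + 2*sin(4)

Let u = exp(z), so du = exp(z) dz. When z = 0, u = 1; when z = log(4), u = 4.
The integral becomes 2·∫ cos(u) du from 1 to 4, with antiderivative 2*sin(u).
Back in z: F(z) = 2*sin(exp(z)).
Then F(log(4)) - F(0) = (2*sin(4)) - (2*sin(1)) = -2*sin(1) + 2*sin(4).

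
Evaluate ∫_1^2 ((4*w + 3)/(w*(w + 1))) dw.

Factor the denominator: w**2 + w = (w + 1)w.
Partial fractions: (4*w + 3)/(w*(w + 1)) = 1/(w + 1) + 3/w.
An antiderivative is F(w) = 3*log(w) + log(w + 1).
Then F(2) - F(1) = (log(24)) - (log(2)) = log(12).

log(12)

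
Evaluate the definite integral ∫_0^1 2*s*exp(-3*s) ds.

Integrate by parts once (u = s, dv = 2*exp(-3*s) ds).
An antiderivative is F(s) = (-6*s - 2)*exp(-3*s)/9.
Then F(1) - F(0) = (-8*exp(-3)/9) - (-2/9) = 2/9 - 8*exp(-3)/9.

2/9 - 8*exp(-3)/9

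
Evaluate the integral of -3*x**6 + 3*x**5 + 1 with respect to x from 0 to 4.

By the power rule, an antiderivative is F(x) = -3*x**7/7 + x**6/2 + x.
Then F(4) - F(0) = (-34788/7) - (0) = -34788/7.

-34788/7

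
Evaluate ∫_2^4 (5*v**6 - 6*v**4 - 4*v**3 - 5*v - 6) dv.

354866/35

By the power rule, an antiderivative is F(v) = 5*v**7/7 - 6*v**5/5 - v**4 - 5*v**2/2 - 6*v.
Then F(4) - F(2) = (355392/35) - (526/35) = 354866/35.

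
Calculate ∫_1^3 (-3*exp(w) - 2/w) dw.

-3*exp(3) - log(9) + 3*exp(1)

An antiderivative is F(w) = -3*exp(w) - 2*log(w).
Then F(3) - F(1) = (-3*exp(3) - log(9)) - (-3*exp(1)) = -3*exp(3) - log(9) + 3*exp(1).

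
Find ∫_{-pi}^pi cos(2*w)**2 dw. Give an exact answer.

pi

Use the identity cos^2(2*w) = (1 + cos(4*w))/2.
An antiderivative is F(w) = w/2 + sin(4*w)/8.
Then F(pi) - F(-pi) = (pi/2) - (-pi/2) = pi.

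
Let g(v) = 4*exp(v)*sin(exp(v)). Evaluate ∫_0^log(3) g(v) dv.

4*cos(1) - 4*cos(3)

Let u = exp(v), so du = exp(v) dv. When v = 0, u = 1; when v = log(3), u = 3.
The integral becomes 4·∫ sin(u) du from 1 to 3, with antiderivative -4*cos(u).
Back in v: F(v) = -4*cos(exp(v)).
Then F(log(3)) - F(0) = (-4*cos(3)) - (-4*cos(1)) = 4*cos(1) - 4*cos(3).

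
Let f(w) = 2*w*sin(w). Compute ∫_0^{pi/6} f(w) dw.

Integrate by parts once (u = w, dv = 2*sin(w) dw).
An antiderivative is F(w) = -2*w*cos(w) + 2*sin(w).
Then F(pi/6) - F(0) = (-sqrt(3)*pi/6 + 1) - (0) = -sqrt(3)*pi/6 + 1.

-sqrt(3)*pi/6 + 1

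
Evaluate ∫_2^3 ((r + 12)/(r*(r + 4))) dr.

Factor the denominator: r**2 + 4*r = (r + 4)r.
Partial fractions: (r + 12)/(r*(r + 4)) = -2/(r + 4) + 3/r.
An antiderivative is F(r) = 3*log(r) - 2*log(r + 4).
Then F(3) - F(2) = (log(27/49)) - (log(2/9)) = -2*log(7) - log(2) + 5*log(3).

-2*log(7) - log(2) + 5*log(3)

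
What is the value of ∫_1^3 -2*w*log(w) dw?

Integrate by parts once (u = ln w, dv = -2*w dw).
An antiderivative is F(w) = -w**2*(2*log(w) - 1)/2.
Then F(3) - F(1) = (9/2 - 9*log(3)) - (1/2) = 4 - 9*log(3).

4 - 9*log(3)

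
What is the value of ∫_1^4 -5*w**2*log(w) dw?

35 - 640*log(2)/3

Integrate by parts once (u = ln w, dv = -5*w**2 dw).
An antiderivative is F(w) = -5*w**3*(3*log(w) - 1)/9.
Then F(4) - F(1) = (320/9 - 640*log(2)/3) - (5/9) = 35 - 640*log(2)/3.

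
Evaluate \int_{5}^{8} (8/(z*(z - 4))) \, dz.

log(25/4)

Factor the denominator: z**2 - 4*z = z(z - 4).
Partial fractions: 8/(z*(z - 4)) = -2/z + 2/(z - 4).
An antiderivative is F(z) = -2*log(z) + 2*log(z - 4).
Then F(8) - F(5) = (-log(4)) - (-log(25)) = log(25/4).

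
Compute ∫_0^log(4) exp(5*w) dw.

Let u = exp(w), so du = exp(w) dw. When w = 0, u = 1; when w = log(4), u = 4.
The integral becomes ∫ u**4 du from 1 to 4, with antiderivative u**5/5.
Back in w: F(w) = exp(5*w)/5.
Then F(log(4)) - F(0) = (1024/5) - (1/5) = 1023/5.

1023/5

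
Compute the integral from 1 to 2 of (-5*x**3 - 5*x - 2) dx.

By the power rule, an antiderivative is F(x) = -5*x**4/4 - 5*x**2/2 - 2*x.
Then F(2) - F(1) = (-34) - (-23/4) = -113/4.

-113/4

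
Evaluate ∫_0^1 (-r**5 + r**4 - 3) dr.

-89/30

By the power rule, an antiderivative is F(r) = -r**6/6 + r**5/5 - 3*r.
Then F(1) - F(0) = (-89/30) - (0) = -89/30.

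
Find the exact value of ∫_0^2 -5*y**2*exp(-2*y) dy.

-5/4 + 65*exp(-4)/4

Integrate by parts twice (u = y^2, dv = -5*exp(-2*y) dy).
An antiderivative is F(y) = (10*y**2 + 10*y + 5)*exp(-2*y)/4.
Then F(2) - F(0) = (65*exp(-4)/4) - (5/4) = -5/4 + 65*exp(-4)/4.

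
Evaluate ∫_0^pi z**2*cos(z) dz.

-2*pi

Integrate by parts twice (u = z^2, dv = cos(z) dz).
An antiderivative is F(z) = z**2*sin(z) + 2*z*cos(z) - 2*sin(z).
Then F(pi) - F(0) = (-2*pi) - (0) = -2*pi.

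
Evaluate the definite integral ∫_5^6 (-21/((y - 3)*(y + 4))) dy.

Factor the denominator: y**2 + y - 12 = (y + 4)(y - 3).
Partial fractions: -21/((y - 3)*(y + 4)) = 3/(y + 4) - 3/(y - 3).
An antiderivative is F(y) = -3*log(y - 3) + 3*log(y + 4).
Then F(6) - F(5) = (-3*log(3) + 3*log(2) + 3*log(5)) - (-3*log(2) + 6*log(3)) = -9*log(3) + 6*log(2) + 3*log(5).

-9*log(3) + 6*log(2) + 3*log(5)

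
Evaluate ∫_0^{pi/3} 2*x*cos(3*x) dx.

-4/9

Integrate by parts once (u = x, dv = 2*cos(3*x) dx).
An antiderivative is F(x) = 2*x*sin(3*x)/3 + 2*cos(3*x)/9.
Then F(pi/3) - F(0) = (-2/9) - (2/9) = -4/9.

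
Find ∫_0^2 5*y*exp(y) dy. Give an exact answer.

5 + 5*exp(2)

Integrate by parts once (u = y, dv = 5*exp(y) dy).
An antiderivative is F(y) = (5*y - 5)*exp(y).
Then F(2) - F(0) = (5*exp(2)) - (-5) = 5 + 5*exp(2).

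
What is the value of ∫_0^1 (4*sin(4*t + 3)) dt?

Let u = 4*t + 3, so du = 4 dt. When t = 0, u = 3; when t = 1, u = 7.
The integral becomes ∫ sin(u) du from 3 to 7, with antiderivative -cos(u).
Back in t: F(t) = -cos(4*t + 3).
Then F(1) - F(0) = (-cos(7)) - (-cos(3)) = cos(3) - cos(7).

cos(3) - cos(7)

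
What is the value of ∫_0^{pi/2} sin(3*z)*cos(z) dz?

1/2

Use the identity sin(3*z)cos(z) = [sin(4*z) + sin(2*z)]/2.
An antiderivative is F(z) = -cos(2*z)/4 - cos(4*z)/8.
Then F(pi/2) - F(0) = (1/8) - (-3/8) = 1/2.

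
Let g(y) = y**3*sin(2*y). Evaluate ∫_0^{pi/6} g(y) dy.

Integrate by parts 3 times (u = y^3, dv = sin(2*y) dy).
An antiderivative is F(y) = -y**3*cos(2*y)/2 + 3*y**2*sin(2*y)/4 + 3*y*cos(2*y)/4 - 3*sin(2*y)/8.
Then F(pi/6) - F(0) = (-3*sqrt(3)/16 - pi**3/864 + sqrt(3)*pi**2/96 + pi/16) - (0) = -3*sqrt(3)/16 - pi**3/864 + sqrt(3)*pi**2/96 + pi/16.

-3*sqrt(3)/16 - pi**3/864 + sqrt(3)*pi**2/96 + pi/16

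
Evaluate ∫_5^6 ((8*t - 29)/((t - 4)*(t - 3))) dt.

Factor the denominator: t**2 - 7*t + 12 = (t - 3)(t - 4).
Partial fractions: (8*t - 29)/((t - 4)*(t - 3)) = 5/(t - 3) + 3/(t - 4).
An antiderivative is F(t) = 3*log(t - 4) + 5*log(t - 3).
Then F(6) - F(5) = (3*log(2) + 5*log(3)) - (log(32)) = -2*log(2) + 5*log(3).

-2*log(2) + 5*log(3)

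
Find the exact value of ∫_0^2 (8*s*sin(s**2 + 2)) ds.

-4*cos(6) + 4*cos(2)

Let u = s**2 + 2, so du = 2*s ds. When s = 0, u = 2; when s = 2, u = 6.
The integral becomes 4·∫ sin(u) du from 2 to 6, with antiderivative -4*cos(u).
Back in s: F(s) = -4*cos(s**2 + 2).
Then F(2) - F(0) = (-4*cos(6)) - (-4*cos(2)) = -4*cos(6) + 4*cos(2).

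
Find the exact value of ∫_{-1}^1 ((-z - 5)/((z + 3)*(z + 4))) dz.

log(5/12)

Factor the denominator: z**2 + 7*z + 12 = (z + 4)(z + 3).
Partial fractions: (-z - 5)/((z + 3)*(z + 4)) = 1/(z + 4) - 2/(z + 3).
An antiderivative is F(z) = -2*log(z + 3) + log(z + 4).
Then F(1) - F(-1) = (log(5/16)) - (log(3/4)) = log(5/12).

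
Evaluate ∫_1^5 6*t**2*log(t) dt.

Integrate by parts once (u = ln t, dv = 6*t**2 dt).
An antiderivative is F(t) = 2*t**3*(3*log(t) - 1)/3.
Then F(5) - F(1) = (-250/3 + 250*log(5)) - (-2/3) = -248/3 + 250*log(5).

-248/3 + 250*log(5)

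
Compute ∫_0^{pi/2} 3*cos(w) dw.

An antiderivative is F(w) = 3*sin(w).
Then F(pi/2) - F(0) = (3) - (0) = 3.

3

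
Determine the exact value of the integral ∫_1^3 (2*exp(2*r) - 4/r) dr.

An antiderivative is F(r) = exp(2*r) - 4*log(r).
Then F(3) - F(1) = (-log(81) + exp(6)) - (exp(2)) = -exp(2) - log(81) + exp(6).

-exp(2) - log(81) + exp(6)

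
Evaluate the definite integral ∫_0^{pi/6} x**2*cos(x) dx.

-1 + pi**2/72 + sqrt(3)*pi/6

Integrate by parts twice (u = x^2, dv = cos(x) dx).
An antiderivative is F(x) = x**2*sin(x) + 2*x*cos(x) - 2*sin(x).
Then F(pi/6) - F(0) = (-1 + pi**2/72 + sqrt(3)*pi/6) - (0) = -1 + pi**2/72 + sqrt(3)*pi/6.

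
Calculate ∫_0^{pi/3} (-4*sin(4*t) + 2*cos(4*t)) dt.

An antiderivative is F(t) = sin(4*t)/2 + cos(4*t).
Then F(pi/3) - F(0) = (-1/2 - sqrt(3)/4) - (1) = -3/2 - sqrt(3)/4.

-3/2 - sqrt(3)/4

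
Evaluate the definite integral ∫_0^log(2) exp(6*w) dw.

Let u = exp(w), so du = exp(w) dw. When w = 0, u = 1; when w = log(2), u = 2.
The integral becomes ∫ u**5 du from 1 to 2, with antiderivative u**6/6.
Back in w: F(w) = exp(6*w)/6.
Then F(log(2)) - F(0) = (32/3) - (1/6) = 21/2.

21/2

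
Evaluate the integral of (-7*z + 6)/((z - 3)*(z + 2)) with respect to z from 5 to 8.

Factor the denominator: z**2 - z - 6 = (z + 2)(z - 3).
Partial fractions: (-7*z + 6)/((z - 3)*(z + 2)) = -4/(z + 2) - 3/(z - 3).
An antiderivative is F(z) = -3*log(z - 3) - 4*log(z + 2).
Then F(8) - F(5) = (-7*log(5) - 4*log(2)) - (-4*log(7) - 3*log(2)) = -7*log(5) - log(2) + 4*log(7).

-7*log(5) - log(2) + 4*log(7)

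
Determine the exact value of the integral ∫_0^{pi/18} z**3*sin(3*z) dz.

Integrate by parts 3 times (u = z^3, dv = sin(3*z) dz).
An antiderivative is F(z) = -z**3*cos(3*z)/3 + z**2*sin(3*z)/3 + 2*z*cos(3*z)/9 - 2*sin(3*z)/27.
Then F(pi/18) - F(0) = (-1/27 - sqrt(3)*pi**3/34992 + pi**2/1944 + sqrt(3)*pi/162) - (0) = -1/27 - sqrt(3)*pi**3/34992 + pi**2/1944 + sqrt(3)*pi/162.

-1/27 - sqrt(3)*pi**3/34992 + pi**2/1944 + sqrt(3)*pi/162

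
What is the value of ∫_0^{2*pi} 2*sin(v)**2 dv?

2*pi

Use the identity sin^2(v) = (1 - cos(2*v))/2.
An antiderivative is F(v) = v - sin(2*v)/2.
Then F(2*pi) - F(0) = (2*pi) - (0) = 2*pi.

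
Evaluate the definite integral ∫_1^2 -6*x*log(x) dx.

9/2 - 12*log(2)

Integrate by parts once (u = ln x, dv = -6*x dx).
An antiderivative is F(x) = -3*x**2*(2*log(x) - 1)/2.
Then F(2) - F(1) = (6 - 12*log(2)) - (3/2) = 9/2 - 12*log(2).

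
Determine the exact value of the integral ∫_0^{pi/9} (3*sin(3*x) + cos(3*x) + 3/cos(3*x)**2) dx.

An antiderivative is F(x) = sin(3*x)/3 - cos(3*x) + tan(3*x).
Then F(pi/9) - F(0) = (-1/2 + 7*sqrt(3)/6) - (-1) = 1/2 + 7*sqrt(3)/6.

1/2 + 7*sqrt(3)/6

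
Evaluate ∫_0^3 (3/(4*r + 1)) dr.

3*log(13)/4

An antiderivative is F(r) = 3*log(4*r + 1)/4.
Then F(3) - F(0) = (3*log(13)/4) - (0) = 3*log(13)/4.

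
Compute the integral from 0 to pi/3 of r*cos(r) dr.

-1/2 + sqrt(3)*pi/6

Integrate by parts once (u = r, dv = cos(r) dr).
An antiderivative is F(r) = r*sin(r) + cos(r).
Then F(pi/3) - F(0) = (1/2 + sqrt(3)*pi/6) - (1) = -1/2 + sqrt(3)*pi/6.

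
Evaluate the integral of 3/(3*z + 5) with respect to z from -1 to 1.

log(4)

An antiderivative is F(z) = log(3*z + 5).
Then F(1) - F(-1) = (log(8)) - (log(2)) = log(4).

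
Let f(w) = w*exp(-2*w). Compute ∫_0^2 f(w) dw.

Integrate by parts once (u = w, dv = exp(-2*w) dw).
An antiderivative is F(w) = (-2*w - 1)*exp(-2*w)/4.
Then F(2) - F(0) = (-5*exp(-4)/4) - (-1/4) = (-5 + exp(4))*exp(-4)/4.

(-5 + exp(4))*exp(-4)/4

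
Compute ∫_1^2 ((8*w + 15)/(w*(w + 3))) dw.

Factor the denominator: w**2 + 3*w = (w + 3)w.
Partial fractions: (8*w + 15)/(w*(w + 3)) = 3/(w + 3) + 5/w.
An antiderivative is F(w) = 5*log(w) + 3*log(w + 3).
Then F(2) - F(1) = (5*log(2) + 3*log(5)) - (log(64)) = -log(2) + 3*log(5).

-log(2) + 3*log(5)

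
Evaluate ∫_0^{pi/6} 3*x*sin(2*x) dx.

Integrate by parts once (u = x, dv = 3*sin(2*x) dx).
An antiderivative is F(x) = -3*x*cos(2*x)/2 + 3*sin(2*x)/4.
Then F(pi/6) - F(0) = (-pi/8 + 3*sqrt(3)/8) - (0) = -pi/8 + 3*sqrt(3)/8.

-pi/8 + 3*sqrt(3)/8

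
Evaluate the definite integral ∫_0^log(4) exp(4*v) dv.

255/4

Let u = exp(v), so du = exp(v) dv. When v = 0, u = 1; when v = log(4), u = 4.
The integral becomes ∫ u**3 du from 1 to 4, with antiderivative u**4/4.
Back in v: F(v) = exp(4*v)/4.
Then F(log(4)) - F(0) = (64) - (1/4) = 255/4.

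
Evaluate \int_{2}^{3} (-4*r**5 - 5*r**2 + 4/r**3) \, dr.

-8545/18

By the power rule, an antiderivative is F(r) = -2*r**6/3 - 5*r**3/3 - 2/r**2.
Then F(3) - F(2) = (-4781/9) - (-113/2) = -8545/18.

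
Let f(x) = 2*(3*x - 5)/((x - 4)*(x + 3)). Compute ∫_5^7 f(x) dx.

Factor the denominator: x**2 - x - 12 = (x + 3)(x - 4).
Partial fractions: 2*(3*x - 5)/((x - 4)*(x + 3)) = 4/(x + 3) + 2/(x - 4).
An antiderivative is F(x) = 2*log(x - 4) + 4*log(x + 3).
Then F(7) - F(5) = (2*log(3) + 4*log(2) + 4*log(5)) - (12*log(2)) = -8*log(2) + 2*log(3) + 4*log(5).

-8*log(2) + 2*log(3) + 4*log(5)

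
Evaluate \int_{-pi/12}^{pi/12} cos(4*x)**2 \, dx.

sqrt(3)/16 + pi/12

Use the identity cos^2(4*x) = (1 + cos(8*x))/2.
An antiderivative is F(x) = x/2 + sin(8*x)/16.
Then F(pi/12) - F(-pi/12) = (sqrt(3)/32 + pi/24) - (-pi/24 - sqrt(3)/32) = sqrt(3)/16 + pi/12.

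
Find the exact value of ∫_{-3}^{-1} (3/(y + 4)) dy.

An antiderivative is F(y) = 3*log(y + 4).
Then F(-1) - F(-3) = (log(27)) - (0) = log(27).

log(27)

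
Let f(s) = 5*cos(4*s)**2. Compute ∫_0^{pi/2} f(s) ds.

5*pi/4

Use the identity cos^2(4*s) = (1 + cos(8*s))/2.
An antiderivative is F(s) = 5*s/2 + 5*sin(8*s)/16.
Then F(pi/2) - F(0) = (5*pi/4) - (0) = 5*pi/4.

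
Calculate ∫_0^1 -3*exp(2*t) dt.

An antiderivative is F(t) = -3*exp(2*t)/2.
Then F(1) - F(0) = (-3*exp(2)/2) - (-3/2) = 3/2 - 3*exp(2)/2.

3/2 - 3*exp(2)/2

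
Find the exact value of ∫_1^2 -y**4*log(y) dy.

Integrate by parts once (u = ln y, dv = -y**4 dy).
An antiderivative is F(y) = -y**5*(5*log(y) - 1)/25.
Then F(2) - F(1) = (32/25 - 32*log(2)/5) - (1/25) = 31/25 - 32*log(2)/5.

31/25 - 32*log(2)/5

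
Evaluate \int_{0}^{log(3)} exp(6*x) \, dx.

364/3

Let u = exp(x), so du = exp(x) dx. When x = 0, u = 1; when x = log(3), u = 3.
The integral becomes ∫ u**5 du from 1 to 3, with antiderivative u**6/6.
Back in x: F(x) = exp(6*x)/6.
Then F(log(3)) - F(0) = (243/2) - (1/6) = 364/3.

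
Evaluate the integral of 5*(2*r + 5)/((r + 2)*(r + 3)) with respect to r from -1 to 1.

Factor the denominator: r**2 + 5*r + 6 = (r + 3)(r + 2).
Partial fractions: 5*(2*r + 5)/((r + 2)*(r + 3)) = 5/(r + 3) + 5/(r + 2).
An antiderivative is F(r) = 5*log(r + 2) + 5*log(r + 3).
Then F(1) - F(-1) = (5*log(3) + 10*log(2)) - (log(32)) = 5*log(2) + 5*log(3).

5*log(2) + 5*log(3)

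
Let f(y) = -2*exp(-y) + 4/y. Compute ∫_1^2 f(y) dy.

An antiderivative is F(y) = 4*log(y) + 2*exp(-y).
Then F(2) - F(1) = (2*exp(-2) + 4*log(2)) - (2*exp(-1)) = -2*exp(-1) + 2*exp(-2) + 4*log(2).

-2*exp(-1) + 2*exp(-2) + 4*log(2)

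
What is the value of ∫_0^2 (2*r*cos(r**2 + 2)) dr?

-sin(2) + sin(6)

Let u = r**2 + 2, so du = 2*r dr. When r = 0, u = 2; when r = 2, u = 6.
The integral becomes ∫ cos(u) du from 2 to 6, with antiderivative sin(u).
Back in r: F(r) = sin(r**2 + 2).
Then F(2) - F(0) = (sin(6)) - (sin(2)) = -sin(2) + sin(6).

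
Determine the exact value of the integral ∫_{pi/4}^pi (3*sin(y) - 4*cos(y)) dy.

3 + 7*sqrt(2)/2

An antiderivative is F(y) = -4*sin(y) - 3*cos(y).
Then F(pi) - F(pi/4) = (3) - (-7*sqrt(2)/2) = 3 + 7*sqrt(2)/2.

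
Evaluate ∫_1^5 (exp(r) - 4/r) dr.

-4*log(5) - exp(1) + exp(5)

An antiderivative is F(r) = exp(r) - 4*log(r).
Then F(5) - F(1) = (-4*log(5) + exp(5)) - (exp(1)) = -4*log(5) - exp(1) + exp(5).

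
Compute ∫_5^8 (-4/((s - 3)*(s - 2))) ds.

Factor the denominator: s**2 - 5*s + 6 = (s - 2)(s - 3).
Partial fractions: -4/((s - 3)*(s - 2)) = 4/(s - 2) - 4/(s - 3).
An antiderivative is F(s) = -4*log(s - 3) + 4*log(s - 2).
Then F(8) - F(5) = (-4*log(5) + 4*log(2) + 4*log(3)) - (log(81/16)) = -4*log(5) + 8*log(2).

-4*log(5) + 8*log(2)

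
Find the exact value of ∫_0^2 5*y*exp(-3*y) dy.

5/9 - 35*exp(-6)/9

Integrate by parts once (u = y, dv = 5*exp(-3*y) dy).
An antiderivative is F(y) = (-15*y - 5)*exp(-3*y)/9.
Then F(2) - F(0) = (-35*exp(-6)/9) - (-5/9) = 5/9 - 35*exp(-6)/9.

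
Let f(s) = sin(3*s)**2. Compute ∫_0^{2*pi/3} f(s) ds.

Use the identity sin^2(3*s) = (1 - cos(6*s))/2.
An antiderivative is F(s) = s/2 - sin(6*s)/12.
Then F(2*pi/3) - F(0) = (pi/3) - (0) = pi/3.

pi/3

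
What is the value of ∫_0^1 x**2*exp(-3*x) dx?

Integrate by parts twice (u = x^2, dv = exp(-3*x) dx).
An antiderivative is F(x) = (-9*x**2 - 6*x - 2)*exp(-3*x)/27.
Then F(1) - F(0) = (-17*exp(-3)/27) - (-2/27) = 2/27 - 17*exp(-3)/27.

2/27 - 17*exp(-3)/27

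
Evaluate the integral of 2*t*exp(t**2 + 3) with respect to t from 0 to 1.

-exp(3) + exp(4)

Let u = t**2 + 3, so du = 2*t dt. When t = 0, u = 3; when t = 1, u = 4.
The integral becomes ∫ exp(u) du from 3 to 4, with antiderivative exp(u).
Back in t: F(t) = exp(t**2 + 3).
Then F(1) - F(0) = (exp(4)) - (exp(3)) = -exp(3) + exp(4).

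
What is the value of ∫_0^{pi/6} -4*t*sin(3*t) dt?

Integrate by parts once (u = t, dv = -4*sin(3*t) dt).
An antiderivative is F(t) = 4*t*cos(3*t)/3 - 4*sin(3*t)/9.
Then F(pi/6) - F(0) = (-4/9) - (0) = -4/9.

-4/9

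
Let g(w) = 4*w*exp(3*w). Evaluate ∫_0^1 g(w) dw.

Integrate by parts once (u = w, dv = 4*exp(3*w) dw).
An antiderivative is F(w) = (12*w - 4)*exp(3*w)/9.
Then F(1) - F(0) = (8*exp(3)/9) - (-4/9) = 4/9 + 8*exp(3)/9.

4/9 + 8*exp(3)/9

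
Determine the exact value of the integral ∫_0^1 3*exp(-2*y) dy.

3/2 - 3*exp(-2)/2

An antiderivative is F(y) = -3*exp(-2*y)/2.
Then F(1) - F(0) = (-3*exp(-2)/2) - (-3/2) = 3/2 - 3*exp(-2)/2.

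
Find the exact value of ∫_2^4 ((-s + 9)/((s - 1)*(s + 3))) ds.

Factor the denominator: s**2 + 2*s - 3 = (s + 3)(s - 1).
Partial fractions: (-s + 9)/((s - 1)*(s + 3)) = -3/(s + 3) + 2/(s - 1).
An antiderivative is F(s) = 2*log(s - 1) - 3*log(s + 3).
Then F(4) - F(2) = (-3*log(7) + 2*log(3)) - (-3*log(5)) = -3*log(7) + 2*log(3) + 3*log(5).

-3*log(7) + 2*log(3) + 3*log(5)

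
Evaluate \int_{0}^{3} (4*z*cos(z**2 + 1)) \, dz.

-2*sin(1) + 2*sin(10)

Let u = z**2 + 1, so du = 2*z dz. When z = 0, u = 1; when z = 3, u = 10.
The integral becomes 2·∫ cos(u) du from 1 to 10, with antiderivative 2*sin(u).
Back in z: F(z) = 2*sin(z**2 + 1).
Then F(3) - F(0) = (2*sin(10)) - (2*sin(1)) = -2*sin(1) + 2*sin(10).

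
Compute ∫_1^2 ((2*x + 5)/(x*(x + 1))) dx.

Factor the denominator: x**2 + x = (x + 1)x.
Partial fractions: (2*x + 5)/(x*(x + 1)) = -3/(x + 1) + 5/x.
An antiderivative is F(x) = 5*log(x) - 3*log(x + 1).
Then F(2) - F(1) = (log(32/27)) - (-log(8)) = -3*log(3) + 8*log(2).

-3*log(3) + 8*log(2)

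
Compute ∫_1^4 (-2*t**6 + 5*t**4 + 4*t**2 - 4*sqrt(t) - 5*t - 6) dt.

-153217/42

By the power rule, an antiderivative is F(t) = -2*t**7/7 + t**5 - 8*t**(3/2)/3 + 4*t**3/3 - 5*t**2/2 - 6*t.
Then F(4) - F(1) = (-25600/7) - (-383/42) = -153217/42.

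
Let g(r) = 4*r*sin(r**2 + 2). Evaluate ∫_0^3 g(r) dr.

2*cos(2) - 2*cos(11)

Let u = r**2 + 2, so du = 2*r dr. When r = 0, u = 2; when r = 3, u = 11.
The integral becomes 2·∫ sin(u) du from 2 to 11, with antiderivative -2*cos(u).
Back in r: F(r) = -2*cos(r**2 + 2).
Then F(3) - F(0) = (-2*cos(11)) - (-2*cos(2)) = 2*cos(2) - 2*cos(11).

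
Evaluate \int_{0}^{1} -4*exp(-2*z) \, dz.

-2 + 2*exp(-2)

An antiderivative is F(z) = 2*exp(-2*z).
Then F(1) - F(0) = (2*exp(-2)) - (2) = -2 + 2*exp(-2).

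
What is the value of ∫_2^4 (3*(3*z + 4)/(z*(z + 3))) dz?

Factor the denominator: z**2 + 3*z = (z + 3)z.
Partial fractions: 3*(3*z + 4)/(z*(z + 3)) = 5/(z + 3) + 4/z.
An antiderivative is F(z) = 4*log(z) + 5*log(z + 3).
Then F(4) - F(2) = (8*log(2) + 5*log(7)) - (4*log(2) + 5*log(5)) = -5*log(5) + 4*log(2) + 5*log(7).

-5*log(5) + 4*log(2) + 5*log(7)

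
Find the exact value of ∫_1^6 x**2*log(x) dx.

-215/9 + 72*log(2) + 72*log(3)

Integrate by parts once (u = ln x, dv = x**2 dx).
An antiderivative is F(x) = x**3*(3*log(x) - 1)/9.
Then F(6) - F(1) = (-24 + 72*log(2) + 72*log(3)) - (-1/9) = -215/9 + 72*log(2) + 72*log(3).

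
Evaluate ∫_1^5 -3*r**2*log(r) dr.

124/3 - 125*log(5)

Integrate by parts once (u = ln r, dv = -3*r**2 dr).
An antiderivative is F(r) = -r**3*(3*log(r) - 1)/3.
Then F(5) - F(1) = (125/3 - 125*log(5)) - (1/3) = 124/3 - 125*log(5).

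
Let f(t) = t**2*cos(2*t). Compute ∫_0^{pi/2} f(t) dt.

-pi/4

Integrate by parts twice (u = t^2, dv = cos(2*t) dt).
An antiderivative is F(t) = t**2*sin(2*t)/2 + t*cos(2*t)/2 - sin(2*t)/4.
Then F(pi/2) - F(0) = (-pi/4) - (0) = -pi/4.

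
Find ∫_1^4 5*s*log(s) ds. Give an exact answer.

-75/4 + 80*log(2)

Integrate by parts once (u = ln s, dv = 5*s ds).
An antiderivative is F(s) = 5*s**2*(2*log(s) - 1)/4.
Then F(4) - F(1) = (-20 + 80*log(2)) - (-5/4) = -75/4 + 80*log(2).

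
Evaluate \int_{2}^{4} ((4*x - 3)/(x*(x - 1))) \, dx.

log(24)

Factor the denominator: x**2 - x = x(x - 1).
Partial fractions: (4*x - 3)/(x*(x - 1)) = 3/x + 1/(x - 1).
An antiderivative is F(x) = 3*log(x) + log(x - 1).
Then F(4) - F(2) = (log(3) + 6*log(2)) - (log(8)) = log(24).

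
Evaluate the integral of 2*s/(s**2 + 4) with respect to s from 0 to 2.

Let u = s**2 + 4, so du = 2*s ds. When s = 0, u = 4; when s = 2, u = 8.
The integral becomes ∫ 1/u du from 4 to 8, with antiderivative log(u).
Back in s: F(s) = log(s**2 + 4).
Then F(2) - F(0) = (log(8)) - (log(4)) = log(2).

log(2)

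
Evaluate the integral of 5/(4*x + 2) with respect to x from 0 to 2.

An antiderivative is F(x) = 5*log(4*x + 2)/4.
Then F(2) - F(0) = (5*log(10)/4) - (5*log(2)/4) = 5*log(5)/4.

5*log(5)/4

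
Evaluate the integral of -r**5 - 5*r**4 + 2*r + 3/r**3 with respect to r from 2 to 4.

By the power rule, an antiderivative is F(r) = -r**6/6 - r**5 + r**2 - 3/(2*r**2).
Then F(4) - F(2) = (-162313/96) - (-937/24) = -52855/32.

-52855/32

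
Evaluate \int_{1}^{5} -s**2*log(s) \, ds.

124/9 - 125*log(5)/3

Integrate by parts once (u = ln s, dv = -s**2 ds).
An antiderivative is F(s) = -s**3*(3*log(s) - 1)/9.
Then F(5) - F(1) = (125/9 - 125*log(5)/3) - (1/9) = 124/9 - 125*log(5)/3.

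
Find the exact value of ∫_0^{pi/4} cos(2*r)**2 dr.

pi/8

Use the identity cos^2(2*r) = (1 + cos(4*r))/2.
An antiderivative is F(r) = r/2 + sin(4*r)/8.
Then F(pi/4) - F(0) = (pi/8) - (0) = pi/8.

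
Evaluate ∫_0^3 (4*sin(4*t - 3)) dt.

Let u = 4*t - 3, so du = 4 dt. When t = 0, u = -3; when t = 3, u = 9.
The integral becomes ∫ sin(u) du from -3 to 9, with antiderivative -cos(u).
Back in t: F(t) = -cos(4*t - 3).
Then F(3) - F(0) = (-cos(9)) - (-cos(3)) = cos(3) - cos(9).

cos(3) - cos(9)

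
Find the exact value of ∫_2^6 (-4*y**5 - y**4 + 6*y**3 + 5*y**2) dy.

-455152/15

By the power rule, an antiderivative is F(y) = -2*y**6/3 - y**5/5 + 3*y**4/2 + 5*y**3/3.
Then F(6) - F(2) = (-151776/5) - (-176/15) = -455152/15.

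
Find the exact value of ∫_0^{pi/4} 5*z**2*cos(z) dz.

Integrate by parts twice (u = z^2, dv = 5*cos(z) dz).
An antiderivative is F(z) = 5*z**2*sin(z) + 10*z*cos(z) - 10*sin(z).
Then F(pi/4) - F(0) = (5*sqrt(2)*(-32 + pi**2 + 8*pi)/32) - (0) = 5*sqrt(2)*(-32 + pi**2 + 8*pi)/32.

5*sqrt(2)*(-32 + pi**2 + 8*pi)/32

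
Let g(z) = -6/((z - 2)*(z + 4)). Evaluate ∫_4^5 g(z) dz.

Factor the denominator: z**2 + 2*z - 8 = (z + 4)(z - 2).
Partial fractions: -6/((z - 2)*(z + 4)) = 1/(z + 4) - 1/(z - 2).
An antiderivative is F(z) = -log(z - 2) + log(z + 4).
Then F(5) - F(4) = (log(3)) - (log(4)) = log(3/4).

log(3/4)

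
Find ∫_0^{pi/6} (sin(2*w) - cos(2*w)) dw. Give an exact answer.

An antiderivative is F(w) = -sin(2*w)/2 - cos(2*w)/2.
Then F(pi/6) - F(0) = (-sqrt(3)/4 - 1/4) - (-1/2) = 1/4 - sqrt(3)/4.

1/4 - sqrt(3)/4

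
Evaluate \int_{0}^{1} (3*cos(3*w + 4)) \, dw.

sin(7) - sin(4)

Let u = 3*w + 4, so du = 3 dw. When w = 0, u = 4; when w = 1, u = 7.
The integral becomes ∫ cos(u) du from 4 to 7, with antiderivative sin(u).
Back in w: F(w) = sin(3*w + 4).
Then F(1) - F(0) = (sin(7)) - (sin(4)) = sin(7) - sin(4).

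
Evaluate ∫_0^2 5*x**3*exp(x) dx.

Integrate by parts 3 times (u = x^3, dv = 5*exp(x) dx).
An antiderivative is F(x) = (5*x**3 - 15*x**2 + 30*x - 30)*exp(x).
Then F(2) - F(0) = (10*exp(2)) - (-30) = 30 + 10*exp(2).

30 + 10*exp(2)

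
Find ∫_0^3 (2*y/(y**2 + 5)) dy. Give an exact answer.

Let u = y**2 + 5, so du = 2*y dy. When y = 0, u = 5; when y = 3, u = 14.
The integral becomes ∫ 1/u du from 5 to 14, with antiderivative log(u).
Back in y: F(y) = log(y**2 + 5).
Then F(3) - F(0) = (log(14)) - (log(5)) = log(14/5).

log(14/5)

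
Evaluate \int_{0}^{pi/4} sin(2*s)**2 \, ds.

pi/8

Use the identity sin^2(2*s) = (1 - cos(4*s))/2.
An antiderivative is F(s) = s/2 - sin(4*s)/8.
Then F(pi/4) - F(0) = (pi/8) - (0) = pi/8.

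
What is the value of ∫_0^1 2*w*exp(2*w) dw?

1/2 + exp(2)/2

Integrate by parts once (u = w, dv = 2*exp(2*w) dw).
An antiderivative is F(w) = (2*w - 1)*exp(2*w)/2.
Then F(1) - F(0) = (exp(2)/2) - (-1/2) = 1/2 + exp(2)/2.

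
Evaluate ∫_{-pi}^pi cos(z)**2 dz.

Use the identity cos^2(z) = (1 + cos(2*z))/2.
An antiderivative is F(z) = z/2 + sin(2*z)/4.
Then F(pi) - F(-pi) = (pi/2) - (-pi/2) = pi.

pi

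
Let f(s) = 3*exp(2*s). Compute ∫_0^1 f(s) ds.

An antiderivative is F(s) = 3*exp(2*s)/2.
Then F(1) - F(0) = (3*exp(2)/2) - (3/2) = -3/2 + 3*exp(2)/2.

-3/2 + 3*exp(2)/2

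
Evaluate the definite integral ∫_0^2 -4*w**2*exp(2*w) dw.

1 - 5*exp(4)

Integrate by parts twice (u = w^2, dv = -4*exp(2*w) dw).
An antiderivative is F(w) = (-2*w**2 + 2*w - 1)*exp(2*w).
Then F(2) - F(0) = (-5*exp(4)) - (-1) = 1 - 5*exp(4).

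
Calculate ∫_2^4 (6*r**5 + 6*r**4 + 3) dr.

By the power rule, an antiderivative is F(r) = r**6 + 6*r**5/5 + 3*r.
Then F(4) - F(2) = (26684/5) - (542/5) = 26142/5.

26142/5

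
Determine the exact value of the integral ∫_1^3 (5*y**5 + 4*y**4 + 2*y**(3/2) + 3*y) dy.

By the power rule, an antiderivative is F(y) = 5*y**6/6 + 4*y**(5/2)/5 + 4*y**5/5 + 3*y**2/2.
Then F(3) - F(1) = (36*sqrt(3)/5 + 4077/5) - (59/15) = 36*sqrt(3)/5 + 12172/15.

36*sqrt(3)/5 + 12172/15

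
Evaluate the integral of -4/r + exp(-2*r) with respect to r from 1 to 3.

(-8*exp(6)*log(3) - 1 + exp(4))*exp(-6)/2

An antiderivative is F(r) = -4*log(r) - exp(-2*r)/2.
Then F(3) - F(1) = (-4*log(3) - exp(-6)/2) - (-exp(-2)/2) = (-8*exp(6)*log(3) - 1 + exp(4))*exp(-6)/2.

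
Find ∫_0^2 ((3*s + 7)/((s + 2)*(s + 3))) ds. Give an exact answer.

Factor the denominator: s**2 + 5*s + 6 = (s + 3)(s + 2).
Partial fractions: (3*s + 7)/((s + 2)*(s + 3)) = 2/(s + 3) + 1/(s + 2).
An antiderivative is F(s) = log(s + 2) + 2*log(s + 3).
Then F(2) - F(0) = (log(100)) - (log(18)) = log(50/9).

log(50/9)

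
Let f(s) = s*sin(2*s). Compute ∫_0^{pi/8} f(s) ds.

sqrt(2)*(4 - pi)/32

Integrate by parts once (u = s, dv = sin(2*s) ds).
An antiderivative is F(s) = -s*cos(2*s)/2 + sin(2*s)/4.
Then F(pi/8) - F(0) = (sqrt(2)*(4 - pi)/32) - (0) = sqrt(2)*(4 - pi)/32.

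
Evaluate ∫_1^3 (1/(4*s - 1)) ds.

-log(3)/4 + log(11)/4

An antiderivative is F(s) = log(4*s - 1)/4.
Then F(3) - F(1) = (log(11)/4) - (log(3)/4) = -log(3)/4 + log(11)/4.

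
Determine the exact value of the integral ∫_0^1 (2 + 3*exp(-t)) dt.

5 - 3*exp(-1)

An antiderivative is F(t) = 2*t - 3*exp(-t).
Then F(1) - F(0) = (2 - 3*exp(-1)) - (-3) = 5 - 3*exp(-1).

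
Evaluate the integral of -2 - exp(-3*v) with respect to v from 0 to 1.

An antiderivative is F(v) = -2*v + exp(-3*v)/3.
Then F(1) - F(0) = (-2 + exp(-3)/3) - (1/3) = -7/3 + exp(-3)/3.

-7/3 + exp(-3)/3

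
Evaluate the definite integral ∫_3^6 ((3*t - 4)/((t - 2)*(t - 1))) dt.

log(40)

Factor the denominator: t**2 - 3*t + 2 = (t - 1)(t - 2).
Partial fractions: (3*t - 4)/((t - 2)*(t - 1)) = 1/(t - 1) + 2/(t - 2).
An antiderivative is F(t) = 2*log(t - 2) + log(t - 1).
Then F(6) - F(3) = (log(80)) - (log(2)) = log(40).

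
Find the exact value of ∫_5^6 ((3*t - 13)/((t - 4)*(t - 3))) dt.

Factor the denominator: t**2 - 7*t + 12 = (t - 3)(t - 4).
Partial fractions: (3*t - 13)/((t - 4)*(t - 3)) = 4/(t - 3) - 1/(t - 4).
An antiderivative is F(t) = -log(t - 4) + 4*log(t - 3).
Then F(6) - F(5) = (log(81/2)) - (log(16)) = log(81/32).

log(81/32)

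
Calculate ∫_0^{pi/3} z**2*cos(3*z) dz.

-2*pi/27

Integrate by parts twice (u = z^2, dv = cos(3*z) dz).
An antiderivative is F(z) = z**2*sin(3*z)/3 + 2*z*cos(3*z)/9 - 2*sin(3*z)/27.
Then F(pi/3) - F(0) = (-2*pi/27) - (0) = -2*pi/27.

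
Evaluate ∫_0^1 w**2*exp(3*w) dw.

-2/27 + 5*exp(3)/27

Integrate by parts twice (u = w^2, dv = exp(3*w) dw).
An antiderivative is F(w) = (9*w**2 - 6*w + 2)*exp(3*w)/27.
Then F(1) - F(0) = (5*exp(3)/27) - (2/27) = -2/27 + 5*exp(3)/27.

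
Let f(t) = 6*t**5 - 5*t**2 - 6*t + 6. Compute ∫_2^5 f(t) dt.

By the power rule, an antiderivative is F(t) = t**6 - 5*t**3/3 - 3*t**2 + 6*t.
Then F(5) - F(2) = (46115/3) - (152/3) = 15321.

15321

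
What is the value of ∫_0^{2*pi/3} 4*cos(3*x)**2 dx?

Use the identity cos^2(3*x) = (1 + cos(6*x))/2.
An antiderivative is F(x) = 2*x + sin(6*x)/3.
Then F(2*pi/3) - F(0) = (4*pi/3) - (0) = 4*pi/3.

4*pi/3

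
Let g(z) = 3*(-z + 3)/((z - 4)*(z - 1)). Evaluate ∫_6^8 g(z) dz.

Factor the denominator: z**2 - 5*z + 4 = (z - 1)(z - 4).
Partial fractions: 3*(-z + 3)/((z - 4)*(z - 1)) = -2/(z - 1) - 1/(z - 4).
An antiderivative is F(z) = -log(z - 4) - 2*log(z - 1).
Then F(8) - F(6) = (-2*log(7) - 2*log(2)) - (-log(50)) = log(25/98).

log(25/98)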